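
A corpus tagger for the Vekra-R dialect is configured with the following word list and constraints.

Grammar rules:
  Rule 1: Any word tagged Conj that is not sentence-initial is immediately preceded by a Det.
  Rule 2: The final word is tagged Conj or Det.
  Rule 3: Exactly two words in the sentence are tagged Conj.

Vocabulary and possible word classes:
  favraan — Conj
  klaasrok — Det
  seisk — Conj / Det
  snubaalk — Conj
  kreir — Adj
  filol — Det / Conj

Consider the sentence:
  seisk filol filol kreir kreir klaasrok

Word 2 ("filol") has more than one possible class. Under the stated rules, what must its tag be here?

Candidates per position — 1:seisk {Conj,Det}; 2:filol {Det,Conj}; 3:filol {Det,Conj}; 4:kreir {Adj}; 5:kreir {Adj}; 6:klaasrok {Det}.
Position 2: the remaining choice is settled jointly with positions 1, 3 — only Det at position 2 is part of a tagging that satisfies every rule.
The unique satisfying tagging is: Conj Det Conj Adj Adj Det.
Check: rule 1 ok; rule 2 ok; rule 3 ok.

Det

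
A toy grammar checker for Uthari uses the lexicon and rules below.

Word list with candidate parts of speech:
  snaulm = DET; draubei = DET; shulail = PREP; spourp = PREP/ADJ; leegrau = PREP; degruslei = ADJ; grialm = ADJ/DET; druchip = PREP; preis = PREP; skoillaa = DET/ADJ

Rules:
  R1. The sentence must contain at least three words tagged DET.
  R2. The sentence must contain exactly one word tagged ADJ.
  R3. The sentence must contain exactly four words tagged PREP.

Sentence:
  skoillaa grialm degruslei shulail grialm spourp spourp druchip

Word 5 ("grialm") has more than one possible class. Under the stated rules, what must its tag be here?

Candidates per position — 1:skoillaa {DET,ADJ}; 2:grialm {ADJ,DET}; 3:degruslei {ADJ}; 4:shulail {PREP}; 5:grialm {ADJ,DET}; 6:spourp {PREP,ADJ}; 7:spourp {PREP,ADJ}; 8:druchip {PREP}.
If word 1 were ADJ, no tagging could satisfy rule 1; so word 1 is DET.
If word 2 were ADJ, no tagging could satisfy rule 1; so word 2 is DET.
If word 5 were ADJ, no tagging could satisfy rule 1; so word 5 is DET.
If word 6 were ADJ, no tagging could satisfy rule 2; so word 6 is PREP.
If word 7 were ADJ, no tagging could satisfy rule 2; so word 7 is PREP.
The only consistent sequence is: DET DET ADJ PREP DET PREP PREP PREP.
Verifying each rule — rule 1 holds; rule 2 holds; rule 3 holds.

DET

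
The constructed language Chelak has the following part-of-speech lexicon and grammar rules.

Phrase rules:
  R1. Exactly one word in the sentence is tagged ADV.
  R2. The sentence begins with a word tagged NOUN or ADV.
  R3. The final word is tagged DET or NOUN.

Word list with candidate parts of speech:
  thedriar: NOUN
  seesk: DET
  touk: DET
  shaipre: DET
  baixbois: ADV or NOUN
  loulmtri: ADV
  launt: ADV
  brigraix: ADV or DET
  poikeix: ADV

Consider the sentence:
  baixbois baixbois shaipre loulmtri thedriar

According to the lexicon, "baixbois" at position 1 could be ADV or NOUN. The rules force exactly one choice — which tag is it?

NOUN

Candidates per position — 1:baixbois {ADV,NOUN}; 2:baixbois {ADV,NOUN}; 3:shaipre {DET}; 4:loulmtri {ADV}; 5:thedriar {NOUN}.
Position 1: tagging it ADV would leave rule 1 unsatisfiable, so it must be NOUN.
Position 2: tagging it ADV would leave rule 1 unsatisfiable, so it must be NOUN.
The unique satisfying tagging is: NOUN NOUN DET ADV NOUN.
Checking: rule 1 ✓; rule 2 ✓; rule 3 ✓.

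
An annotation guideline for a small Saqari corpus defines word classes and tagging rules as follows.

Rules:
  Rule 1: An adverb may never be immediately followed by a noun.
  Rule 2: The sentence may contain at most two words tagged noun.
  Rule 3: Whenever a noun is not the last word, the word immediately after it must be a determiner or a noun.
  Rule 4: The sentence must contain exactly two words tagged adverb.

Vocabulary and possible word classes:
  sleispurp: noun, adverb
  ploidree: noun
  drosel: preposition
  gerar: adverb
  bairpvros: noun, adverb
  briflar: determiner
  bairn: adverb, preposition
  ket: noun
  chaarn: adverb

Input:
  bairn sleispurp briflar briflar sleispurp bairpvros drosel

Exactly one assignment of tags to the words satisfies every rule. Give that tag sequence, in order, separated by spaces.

preposition noun determiner determiner adverb adverb preposition

Candidates per position — 1:bairn {adverb,preposition}; 2:sleispurp {noun,adverb}; 3:briflar {determiner}; 4:briflar {determiner}; 5:sleispurp {noun,adverb}; 6:bairpvros {noun,adverb}; 7:drosel {preposition}.
Word 5 cannot be noun — rule 3 would then fail for every completion. It is adverb.
Word 6 cannot be noun — rule 1 would then fail for every completion. It is adverb.
Word 1 cannot be adverb — rule 4 would then fail for every completion. It is preposition.
Word 2 cannot be adverb — rule 4 would then fail for every completion. It is noun.
The unique satisfying tagging is: preposition noun determiner determiner adverb adverb preposition.
Rule-by-rule: rule 1 ✓; rule 2 ✓; rule 3 ✓; rule 4 ✓.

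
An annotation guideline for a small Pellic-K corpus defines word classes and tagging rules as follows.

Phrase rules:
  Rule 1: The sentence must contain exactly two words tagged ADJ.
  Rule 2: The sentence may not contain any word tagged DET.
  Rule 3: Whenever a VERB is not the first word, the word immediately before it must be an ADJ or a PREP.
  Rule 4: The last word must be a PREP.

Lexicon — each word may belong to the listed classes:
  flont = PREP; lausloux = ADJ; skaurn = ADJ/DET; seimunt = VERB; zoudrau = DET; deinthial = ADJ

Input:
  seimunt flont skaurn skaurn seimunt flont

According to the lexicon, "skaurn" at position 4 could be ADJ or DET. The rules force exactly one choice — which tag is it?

Candidates per position — 1:seimunt {VERB}; 2:flont {PREP}; 3:skaurn {ADJ,DET}; 4:skaurn {ADJ,DET}; 5:seimunt {VERB}; 6:flont {PREP}.
Position 3: tagging it DET would leave rule 1 unsatisfiable, so it must be ADJ.
Position 4: tagging it DET would leave rule 1 unsatisfiable, so it must be ADJ.
So the tagging must be: VERB PREP ADJ ADJ VERB PREP.
Checking: rule 1 holds; rule 2 holds; rule 3 holds; rule 4 holds.

ADJ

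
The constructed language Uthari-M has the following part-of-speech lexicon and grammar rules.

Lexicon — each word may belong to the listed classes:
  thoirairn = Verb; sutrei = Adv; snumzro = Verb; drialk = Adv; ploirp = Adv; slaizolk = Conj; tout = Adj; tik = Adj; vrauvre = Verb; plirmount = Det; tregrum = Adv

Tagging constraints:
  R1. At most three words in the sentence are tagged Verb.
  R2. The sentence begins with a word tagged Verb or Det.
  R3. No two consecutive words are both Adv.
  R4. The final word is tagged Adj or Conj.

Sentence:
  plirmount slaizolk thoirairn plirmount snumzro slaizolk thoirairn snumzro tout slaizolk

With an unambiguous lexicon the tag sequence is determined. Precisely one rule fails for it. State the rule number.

Fixed tagging: Det Conj Verb Det Verb Conj Verb Verb Adj Conj.
Rule check: R1 ✗, R2 ✓, R3 ✓, R4 ✓.
Only rule 1 fails.

1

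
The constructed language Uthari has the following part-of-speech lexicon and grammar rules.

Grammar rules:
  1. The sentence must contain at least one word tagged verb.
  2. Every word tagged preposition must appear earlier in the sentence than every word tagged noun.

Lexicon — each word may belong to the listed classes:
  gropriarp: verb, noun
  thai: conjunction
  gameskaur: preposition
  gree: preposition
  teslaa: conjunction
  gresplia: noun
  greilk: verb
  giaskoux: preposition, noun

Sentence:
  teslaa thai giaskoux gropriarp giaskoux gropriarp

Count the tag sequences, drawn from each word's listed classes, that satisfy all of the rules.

Candidates per position — 1:teslaa {conjunction}; 2:thai {conjunction}; 3:giaskoux {preposition,noun}; 4:gropriarp {verb,noun}; 5:giaskoux {preposition,noun}; 6:gropriarp {verb,noun}.
There are 16 candidate sequences in total.
Checking each against the rules leaves 8 sequences.
Count = 8.

8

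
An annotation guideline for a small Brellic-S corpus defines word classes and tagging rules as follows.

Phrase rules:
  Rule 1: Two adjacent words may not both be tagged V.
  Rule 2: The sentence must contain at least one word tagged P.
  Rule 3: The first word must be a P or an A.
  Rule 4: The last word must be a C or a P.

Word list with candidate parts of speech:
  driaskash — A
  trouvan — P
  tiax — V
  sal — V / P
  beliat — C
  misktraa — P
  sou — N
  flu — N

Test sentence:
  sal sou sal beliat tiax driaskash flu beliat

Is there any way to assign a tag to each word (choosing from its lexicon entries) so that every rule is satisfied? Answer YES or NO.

Candidates per position — 1:sal {V,P}; 2:sou {N}; 3:sal {V,P}; 4:beliat {C}; 5:tiax {V}; 6:driaskash {A}; 7:flu {N}; 8:beliat {C}.
One satisfying assignment: P N V C V A N C.
Check: rule 1 holds; rule 2 holds; rule 3 holds; rule 4 holds.

YES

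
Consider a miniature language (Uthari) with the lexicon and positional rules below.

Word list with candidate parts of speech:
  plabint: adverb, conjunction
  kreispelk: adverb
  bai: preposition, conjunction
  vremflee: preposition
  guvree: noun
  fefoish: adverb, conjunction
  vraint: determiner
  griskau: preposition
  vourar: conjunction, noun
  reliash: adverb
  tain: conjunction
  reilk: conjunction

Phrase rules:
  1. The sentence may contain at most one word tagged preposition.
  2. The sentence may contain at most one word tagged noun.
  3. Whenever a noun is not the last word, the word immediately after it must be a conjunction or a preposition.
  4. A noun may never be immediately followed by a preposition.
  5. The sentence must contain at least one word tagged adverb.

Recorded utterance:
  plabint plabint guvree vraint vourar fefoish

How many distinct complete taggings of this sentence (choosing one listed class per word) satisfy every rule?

Candidates per position — 1:plabint {adverb,conjunction}; 2:plabint {adverb,conjunction}; 3:guvree {noun}; 4:vraint {determiner}; 5:vourar {conjunction,noun}; 6:fefoish {adverb,conjunction}.
There are 16 candidate sequences in total.
Rule 3 cannot be satisfied by any choice of tags from the lexicon.
So there is no consistent tagging.
Count = 0.

0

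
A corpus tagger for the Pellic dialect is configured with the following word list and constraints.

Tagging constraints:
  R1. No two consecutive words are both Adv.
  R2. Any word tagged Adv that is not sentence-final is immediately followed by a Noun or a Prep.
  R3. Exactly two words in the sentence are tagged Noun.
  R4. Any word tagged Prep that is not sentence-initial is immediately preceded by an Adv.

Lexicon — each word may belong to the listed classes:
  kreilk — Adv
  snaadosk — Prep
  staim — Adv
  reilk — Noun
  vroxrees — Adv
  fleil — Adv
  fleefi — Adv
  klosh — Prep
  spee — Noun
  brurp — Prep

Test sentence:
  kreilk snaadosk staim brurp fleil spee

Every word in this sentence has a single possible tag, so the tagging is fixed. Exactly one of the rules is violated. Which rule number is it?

3

Fixed tagging: Adv Prep Adv Prep Adv Noun.
Applying the rules: R1 pass, R2 pass, R3 fail, R4 pass.
Only rule 3 fails.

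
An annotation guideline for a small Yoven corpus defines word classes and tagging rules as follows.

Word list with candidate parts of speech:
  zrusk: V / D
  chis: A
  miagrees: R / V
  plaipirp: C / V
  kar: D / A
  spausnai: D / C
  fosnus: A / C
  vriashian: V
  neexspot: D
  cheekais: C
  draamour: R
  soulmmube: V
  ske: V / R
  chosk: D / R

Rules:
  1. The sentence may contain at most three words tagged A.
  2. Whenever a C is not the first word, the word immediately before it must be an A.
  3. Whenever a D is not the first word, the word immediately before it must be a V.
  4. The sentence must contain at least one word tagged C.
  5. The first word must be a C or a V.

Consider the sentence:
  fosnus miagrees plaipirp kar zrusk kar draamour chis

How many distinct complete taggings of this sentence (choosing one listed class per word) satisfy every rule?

Candidates per position — 1:fosnus {A,C}; 2:miagrees {R,V}; 3:plaipirp {C,V}; 4:kar {D,A}; 5:zrusk {V,D}; 6:kar {D,A}; 7:draamour {R}; 8:chis {A}.
There are 64 candidate sequences in total.
Checking each against the rules leaves 8 sequences.
Count = 8.

8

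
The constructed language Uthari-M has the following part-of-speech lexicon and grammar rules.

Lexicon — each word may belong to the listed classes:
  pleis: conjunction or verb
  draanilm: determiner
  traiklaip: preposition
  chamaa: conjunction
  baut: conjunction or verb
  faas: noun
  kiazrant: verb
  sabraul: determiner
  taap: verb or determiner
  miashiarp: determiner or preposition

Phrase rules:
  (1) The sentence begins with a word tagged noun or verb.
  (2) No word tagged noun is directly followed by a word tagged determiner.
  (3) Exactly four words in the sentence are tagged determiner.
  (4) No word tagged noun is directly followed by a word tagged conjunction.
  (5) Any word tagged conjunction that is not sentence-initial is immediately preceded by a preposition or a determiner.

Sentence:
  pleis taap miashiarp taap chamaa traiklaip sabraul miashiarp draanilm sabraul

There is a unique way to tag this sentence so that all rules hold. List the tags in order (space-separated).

Candidates per position — 1:pleis {conjunction,verb}; 2:taap {verb,determiner}; 3:miashiarp {determiner,preposition}; 4:taap {verb,determiner}; 5:chamaa {conjunction}; 6:traiklaip {preposition}; 7:sabraul {determiner}; 8:miashiarp {determiner,preposition}; 9:draanilm {determiner}; 10:sabraul {determiner}.
Position 1: tagging it conjunction would leave rule 1 unsatisfiable, so it must be verb.
Position 4: tagging it verb would leave rule 5 unsatisfiable, so it must be determiner.
Position 8: tagging it determiner would leave rule 3 unsatisfiable, so it must be preposition.
Position 2: tagging it determiner would leave rule 3 unsatisfiable, so it must be verb.
Position 3: tagging it determiner would leave rule 3 unsatisfiable, so it must be preposition.
That leaves exactly one tagging: verb verb preposition determiner conjunction preposition determiner preposition determiner determiner.
Check: rule 1 satisfied; rule 2 satisfied; rule 3 satisfied; rule 4 satisfied; rule 5 satisfied.

verb verb preposition determiner conjunction preposition determiner preposition determiner determiner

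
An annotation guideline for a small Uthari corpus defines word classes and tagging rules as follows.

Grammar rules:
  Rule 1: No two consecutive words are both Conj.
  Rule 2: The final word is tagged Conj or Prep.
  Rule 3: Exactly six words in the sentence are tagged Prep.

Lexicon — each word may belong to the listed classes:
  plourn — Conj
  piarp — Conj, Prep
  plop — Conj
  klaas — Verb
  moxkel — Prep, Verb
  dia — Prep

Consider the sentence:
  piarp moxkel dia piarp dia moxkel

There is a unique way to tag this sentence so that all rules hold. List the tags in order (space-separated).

Prep Prep Prep Prep Prep Prep

Candidates per position — 1:piarp {Conj,Prep}; 2:moxkel {Prep,Verb}; 3:dia {Prep}; 4:piarp {Conj,Prep}; 5:dia {Prep}; 6:moxkel {Prep,Verb}.
Word 1 cannot be Conj — rule 3 would then fail for every completion. It is Prep.
Word 2 cannot be Verb — rule 3 would then fail for every completion. It is Prep.
Word 4 cannot be Conj — rule 3 would then fail for every completion. It is Prep.
Word 6 cannot be Verb — rule 2 would then fail for every completion. It is Prep.
So the tagging must be: Prep Prep Prep Prep Prep Prep.
Checking: rule 1 ✓; rule 2 ✓; rule 3 ✓.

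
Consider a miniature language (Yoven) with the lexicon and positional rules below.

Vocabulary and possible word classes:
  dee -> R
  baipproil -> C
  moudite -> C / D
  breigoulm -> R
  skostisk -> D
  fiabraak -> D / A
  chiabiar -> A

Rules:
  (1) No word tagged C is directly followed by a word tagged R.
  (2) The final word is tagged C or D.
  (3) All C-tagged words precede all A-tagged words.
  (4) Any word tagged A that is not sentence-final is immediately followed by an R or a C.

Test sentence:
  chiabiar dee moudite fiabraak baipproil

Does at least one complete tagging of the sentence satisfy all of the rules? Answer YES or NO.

Candidates per position — 1:chiabiar {A}; 2:dee {R}; 3:moudite {C,D}; 4:fiabraak {D,A}; 5:baipproil {C}.
Rule 3 cannot be satisfied by any choice of tags from the lexicon.
So there is no consistent tagging.

NO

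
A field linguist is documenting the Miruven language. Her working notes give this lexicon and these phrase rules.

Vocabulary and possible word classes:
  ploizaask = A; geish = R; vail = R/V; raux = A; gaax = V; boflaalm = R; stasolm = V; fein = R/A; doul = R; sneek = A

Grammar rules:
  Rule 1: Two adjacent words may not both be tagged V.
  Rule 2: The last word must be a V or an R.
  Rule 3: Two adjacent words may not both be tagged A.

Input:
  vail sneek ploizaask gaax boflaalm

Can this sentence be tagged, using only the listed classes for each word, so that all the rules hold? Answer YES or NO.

NO

Candidates per position — 1:vail {R,V}; 2:sneek {A}; 3:ploizaask {A}; 4:gaax {V}; 5:boflaalm {R}.
Rule 3 cannot be satisfied by any choice of tags from the lexicon.
So there is no consistent tagging.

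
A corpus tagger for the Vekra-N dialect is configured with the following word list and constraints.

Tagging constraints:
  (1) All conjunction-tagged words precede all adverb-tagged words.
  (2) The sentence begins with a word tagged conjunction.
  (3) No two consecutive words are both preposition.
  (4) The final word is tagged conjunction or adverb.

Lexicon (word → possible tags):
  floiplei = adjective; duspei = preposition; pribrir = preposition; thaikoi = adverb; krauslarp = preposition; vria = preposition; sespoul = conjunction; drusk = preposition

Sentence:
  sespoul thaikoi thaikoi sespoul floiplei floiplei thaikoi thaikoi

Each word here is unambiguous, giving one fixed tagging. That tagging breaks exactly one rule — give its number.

1

Fixed tagging: conjunction adverb adverb conjunction adjective adjective adverb adverb.
Applying the rules: R1 violated, R2 holds, R3 holds, R4 holds.
Only rule 1 fails.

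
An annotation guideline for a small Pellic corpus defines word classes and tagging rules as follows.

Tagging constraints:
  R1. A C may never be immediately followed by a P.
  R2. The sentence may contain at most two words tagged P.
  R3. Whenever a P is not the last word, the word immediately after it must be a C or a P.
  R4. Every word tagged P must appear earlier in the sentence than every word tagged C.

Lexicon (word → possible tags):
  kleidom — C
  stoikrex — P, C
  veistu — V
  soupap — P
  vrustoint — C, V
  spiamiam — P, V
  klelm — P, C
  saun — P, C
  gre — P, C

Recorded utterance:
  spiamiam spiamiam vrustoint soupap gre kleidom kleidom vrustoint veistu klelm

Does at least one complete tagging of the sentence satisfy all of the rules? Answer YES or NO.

YES

Candidates per position — 1:spiamiam {P,V}; 2:spiamiam {P,V}; 3:vrustoint {C,V}; 4:soupap {P}; 5:gre {P,C}; 6:kleidom {C}; 7:kleidom {C}; 8:vrustoint {C,V}; 9:veistu {V}; 10:klelm {P,C}.
One satisfying assignment: V V V P C C C V V C.
Verifying each rule — rule 1 satisfied; rule 2 satisfied; rule 3 satisfied; rule 4 satisfied.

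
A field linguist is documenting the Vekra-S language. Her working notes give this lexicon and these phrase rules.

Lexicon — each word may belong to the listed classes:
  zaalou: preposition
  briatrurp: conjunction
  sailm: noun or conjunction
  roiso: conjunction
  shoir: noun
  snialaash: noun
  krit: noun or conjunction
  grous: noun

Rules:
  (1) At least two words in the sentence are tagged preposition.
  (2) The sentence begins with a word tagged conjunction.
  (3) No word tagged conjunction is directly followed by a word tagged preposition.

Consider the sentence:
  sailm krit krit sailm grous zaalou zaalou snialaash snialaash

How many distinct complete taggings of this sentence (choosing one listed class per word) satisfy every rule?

8

Candidates per position — 1:sailm {noun,conjunction}; 2:krit {noun,conjunction}; 3:krit {noun,conjunction}; 4:sailm {noun,conjunction}; 5:grous {noun}; 6:zaalou {preposition}; 7:zaalou {preposition}; 8:snialaash {noun}; 9:snialaash {noun}.
There are 16 candidate sequences in total.
Checking each against the rules leaves 8 sequences.
Count = 8.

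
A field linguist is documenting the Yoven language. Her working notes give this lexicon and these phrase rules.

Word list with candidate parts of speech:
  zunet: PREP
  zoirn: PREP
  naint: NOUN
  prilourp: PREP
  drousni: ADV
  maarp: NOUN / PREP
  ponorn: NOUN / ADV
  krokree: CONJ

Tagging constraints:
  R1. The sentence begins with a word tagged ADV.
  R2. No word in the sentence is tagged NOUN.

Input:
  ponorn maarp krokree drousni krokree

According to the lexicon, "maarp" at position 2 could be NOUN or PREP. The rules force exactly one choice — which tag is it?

PREP

Candidates per position — 1:ponorn {NOUN,ADV}; 2:maarp {NOUN,PREP}; 3:krokree {CONJ}; 4:drousni {ADV}; 5:krokree {CONJ}.
If word 1 were NOUN, no tagging could satisfy rule 1; so word 1 is ADV.
If word 2 were NOUN, no tagging could satisfy rule 2; so word 2 is PREP.
So the tagging must be: ADV PREP CONJ ADV CONJ.
Checking: rule 1 ok; rule 2 ok.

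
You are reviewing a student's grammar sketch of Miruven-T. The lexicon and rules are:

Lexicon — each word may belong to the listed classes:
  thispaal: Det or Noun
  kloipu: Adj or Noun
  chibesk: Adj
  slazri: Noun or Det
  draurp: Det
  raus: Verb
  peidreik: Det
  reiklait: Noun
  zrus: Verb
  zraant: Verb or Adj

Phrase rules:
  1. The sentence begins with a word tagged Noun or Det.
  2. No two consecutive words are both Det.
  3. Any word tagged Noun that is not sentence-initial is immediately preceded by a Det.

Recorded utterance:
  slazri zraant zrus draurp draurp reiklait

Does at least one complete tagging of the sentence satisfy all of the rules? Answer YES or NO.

Candidates per position — 1:slazri {Noun,Det}; 2:zraant {Verb,Adj}; 3:zrus {Verb}; 4:draurp {Det}; 5:draurp {Det}; 6:reiklait {Noun}.
Rule 2 cannot be satisfied by any choice of tags from the lexicon.
So there is no consistent tagging.

NO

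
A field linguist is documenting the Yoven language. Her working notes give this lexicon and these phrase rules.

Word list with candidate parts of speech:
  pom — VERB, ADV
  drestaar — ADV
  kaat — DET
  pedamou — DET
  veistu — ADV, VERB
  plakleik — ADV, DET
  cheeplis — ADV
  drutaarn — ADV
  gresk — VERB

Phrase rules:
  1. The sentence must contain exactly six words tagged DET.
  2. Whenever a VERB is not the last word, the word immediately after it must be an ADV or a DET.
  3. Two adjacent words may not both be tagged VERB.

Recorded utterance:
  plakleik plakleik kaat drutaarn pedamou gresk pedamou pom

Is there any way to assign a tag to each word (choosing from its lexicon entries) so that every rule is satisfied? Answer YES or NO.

NO

Candidates per position — 1:plakleik {ADV,DET}; 2:plakleik {ADV,DET}; 3:kaat {DET}; 4:drutaarn {ADV}; 5:pedamou {DET}; 6:gresk {VERB}; 7:pedamou {DET}; 8:pom {VERB,ADV}.
Rule 1 cannot be satisfied by any choice of tags from the lexicon.
So there is no consistent tagging.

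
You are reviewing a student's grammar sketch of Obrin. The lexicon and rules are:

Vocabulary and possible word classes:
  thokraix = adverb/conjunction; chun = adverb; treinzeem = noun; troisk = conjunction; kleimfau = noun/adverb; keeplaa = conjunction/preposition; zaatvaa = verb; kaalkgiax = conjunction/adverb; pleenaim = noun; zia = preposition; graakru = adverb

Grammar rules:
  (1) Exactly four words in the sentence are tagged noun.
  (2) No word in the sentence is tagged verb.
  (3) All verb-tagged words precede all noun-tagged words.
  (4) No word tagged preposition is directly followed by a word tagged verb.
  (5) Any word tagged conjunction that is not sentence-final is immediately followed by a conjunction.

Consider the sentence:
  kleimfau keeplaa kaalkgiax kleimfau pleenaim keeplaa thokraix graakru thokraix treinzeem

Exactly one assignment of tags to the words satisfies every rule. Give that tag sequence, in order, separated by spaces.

noun preposition adverb noun noun preposition adverb adverb adverb noun

Candidates per position — 1:kleimfau {noun,adverb}; 2:keeplaa {conjunction,preposition}; 3:kaalkgiax {conjunction,adverb}; 4:kleimfau {noun,adverb}; 5:pleenaim {noun}; 6:keeplaa {conjunction,preposition}; 7:thokraix {adverb,conjunction}; 8:graakru {adverb}; 9:thokraix {adverb,conjunction}; 10:treinzeem {noun}.
Position 1: tagging it adverb would leave rule 1 unsatisfiable, so it must be noun.
Position 2: tagging it conjunction would leave rule 5 unsatisfiable, so it must be preposition.
Position 3: tagging it conjunction would leave rule 5 unsatisfiable, so it must be adverb.
Position 4: tagging it adverb would leave rule 1 unsatisfiable, so it must be noun.
Position 6: tagging it conjunction would leave rule 5 unsatisfiable, so it must be preposition.
Position 7: tagging it conjunction would leave rule 5 unsatisfiable, so it must be adverb.
Position 9: tagging it conjunction would leave rule 5 unsatisfiable, so it must be adverb.
So the tagging must be: noun preposition adverb noun noun preposition adverb adverb adverb noun.
Check: rule 1 ✓; rule 2 ✓; rule 3 ✓; rule 4 ✓; rule 5 ✓.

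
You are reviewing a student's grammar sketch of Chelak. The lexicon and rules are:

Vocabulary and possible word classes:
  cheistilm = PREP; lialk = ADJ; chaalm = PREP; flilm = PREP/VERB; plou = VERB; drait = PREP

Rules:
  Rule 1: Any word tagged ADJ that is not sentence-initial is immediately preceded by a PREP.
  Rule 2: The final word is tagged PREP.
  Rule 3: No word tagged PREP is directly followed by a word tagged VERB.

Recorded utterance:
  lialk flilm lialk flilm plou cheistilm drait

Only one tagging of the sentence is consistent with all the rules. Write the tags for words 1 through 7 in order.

ADJ PREP ADJ VERB VERB PREP PREP

Candidates per position — 1:lialk {ADJ}; 2:flilm {PREP,VERB}; 3:lialk {ADJ}; 4:flilm {PREP,VERB}; 5:plou {VERB}; 6:cheistilm {PREP}; 7:drait {PREP}.
Position 2: tagging it VERB would leave rule 1 unsatisfiable, so it must be PREP.
Position 4: tagging it PREP would leave rule 3 unsatisfiable, so it must be VERB.
The unique satisfying tagging is: ADJ PREP ADJ VERB VERB PREP PREP.
Rule-by-rule: rule 1 holds; rule 2 holds; rule 3 holds.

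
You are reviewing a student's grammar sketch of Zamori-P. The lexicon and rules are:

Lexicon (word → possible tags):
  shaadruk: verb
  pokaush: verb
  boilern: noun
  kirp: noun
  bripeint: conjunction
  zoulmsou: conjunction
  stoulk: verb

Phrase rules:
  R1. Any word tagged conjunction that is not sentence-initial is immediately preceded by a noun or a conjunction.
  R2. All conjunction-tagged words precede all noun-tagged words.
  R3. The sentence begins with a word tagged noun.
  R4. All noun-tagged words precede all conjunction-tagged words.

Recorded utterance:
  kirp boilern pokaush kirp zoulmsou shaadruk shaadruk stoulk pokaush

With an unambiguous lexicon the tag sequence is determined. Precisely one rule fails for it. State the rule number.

Fixed tagging: noun noun verb noun conjunction verb verb verb verb.
Rule check: R1 pass, R2 fail, R3 pass, R4 pass.
Only rule 2 fails.

2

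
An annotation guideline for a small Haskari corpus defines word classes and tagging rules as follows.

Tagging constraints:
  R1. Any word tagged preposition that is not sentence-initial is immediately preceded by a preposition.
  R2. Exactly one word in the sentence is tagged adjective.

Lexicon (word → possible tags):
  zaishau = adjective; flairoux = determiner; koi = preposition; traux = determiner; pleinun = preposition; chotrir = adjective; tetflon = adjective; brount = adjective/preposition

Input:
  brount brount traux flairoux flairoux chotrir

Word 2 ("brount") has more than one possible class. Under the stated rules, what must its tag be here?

Candidates per position — 1:brount {adjective,preposition}; 2:brount {adjective,preposition}; 3:traux {determiner}; 4:flairoux {determiner}; 5:flairoux {determiner}; 6:chotrir {adjective}.
Position 1: adjective is ruled out by rule 2; that leaves preposition.
Position 2: adjective is ruled out by rule 2; that leaves preposition.
The unique satisfying tagging is: preposition preposition determiner determiner determiner adjective.
Rule-by-rule: rule 1 ok; rule 2 ok.

preposition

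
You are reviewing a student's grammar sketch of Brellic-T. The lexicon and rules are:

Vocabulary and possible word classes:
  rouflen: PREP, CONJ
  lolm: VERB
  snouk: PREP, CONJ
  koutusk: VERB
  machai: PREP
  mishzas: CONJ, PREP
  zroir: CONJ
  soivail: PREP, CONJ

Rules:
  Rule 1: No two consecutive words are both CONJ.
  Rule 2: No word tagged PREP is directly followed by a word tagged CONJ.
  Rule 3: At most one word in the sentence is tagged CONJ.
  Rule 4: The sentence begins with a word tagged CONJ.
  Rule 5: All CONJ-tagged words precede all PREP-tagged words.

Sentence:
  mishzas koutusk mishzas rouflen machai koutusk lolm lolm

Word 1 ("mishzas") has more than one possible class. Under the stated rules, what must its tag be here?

CONJ

Candidates per position — 1:mishzas {CONJ,PREP}; 2:koutusk {VERB}; 3:mishzas {CONJ,PREP}; 4:rouflen {PREP,CONJ}; 5:machai {PREP}; 6:koutusk {VERB}; 7:lolm {VERB}; 8:lolm {VERB}.
Position 1: tagging it PREP would leave rule 4 unsatisfiable, so it must be CONJ.
Position 3: tagging it CONJ would leave rule 3 unsatisfiable, so it must be PREP.
Position 4: tagging it CONJ would leave rule 2 unsatisfiable, so it must be PREP.
So the tagging must be: CONJ VERB PREP PREP PREP VERB VERB VERB.
Verifying each rule — rule 1 ok; rule 2 ok; rule 3 ok; rule 4 ok; rule 5 ok.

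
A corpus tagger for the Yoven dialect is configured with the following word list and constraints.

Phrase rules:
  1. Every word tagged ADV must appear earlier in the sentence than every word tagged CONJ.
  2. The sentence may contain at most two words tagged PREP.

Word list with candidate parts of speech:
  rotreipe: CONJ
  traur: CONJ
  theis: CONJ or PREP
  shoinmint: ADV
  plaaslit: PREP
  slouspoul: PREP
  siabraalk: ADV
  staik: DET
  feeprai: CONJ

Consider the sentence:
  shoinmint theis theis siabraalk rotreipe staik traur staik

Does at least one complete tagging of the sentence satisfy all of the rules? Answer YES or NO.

Candidates per position — 1:shoinmint {ADV}; 2:theis {CONJ,PREP}; 3:theis {CONJ,PREP}; 4:siabraalk {ADV}; 5:rotreipe {CONJ}; 6:staik {DET}; 7:traur {CONJ}; 8:staik {DET}.
One satisfying assignment: ADV PREP PREP ADV CONJ DET CONJ DET.
Verifying each rule — rule 1 ✓; rule 2 ✓.

YES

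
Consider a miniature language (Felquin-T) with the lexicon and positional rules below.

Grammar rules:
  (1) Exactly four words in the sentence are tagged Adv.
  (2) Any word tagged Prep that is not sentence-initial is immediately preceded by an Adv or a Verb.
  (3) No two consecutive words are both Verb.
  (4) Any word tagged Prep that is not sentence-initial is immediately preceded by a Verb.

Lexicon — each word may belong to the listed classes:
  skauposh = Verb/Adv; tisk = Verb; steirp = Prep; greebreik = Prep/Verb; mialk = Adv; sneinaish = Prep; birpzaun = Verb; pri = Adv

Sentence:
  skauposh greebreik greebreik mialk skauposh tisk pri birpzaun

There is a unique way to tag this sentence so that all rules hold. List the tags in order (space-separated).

Candidates per position — 1:skauposh {Verb,Adv}; 2:greebreik {Prep,Verb}; 3:greebreik {Prep,Verb}; 4:mialk {Adv}; 5:skauposh {Verb,Adv}; 6:tisk {Verb}; 7:pri {Adv}; 8:birpzaun {Verb}.
Position 1: tagging it Verb would leave rule 1 unsatisfiable, so it must be Adv.
Position 2: tagging it Prep would leave rule 4 unsatisfiable, so it must be Verb.
Position 3: tagging it Verb would leave rule 3 unsatisfiable, so it must be Prep.
Position 5: tagging it Verb would leave rule 1 unsatisfiable, so it must be Adv.
The only consistent sequence is: Adv Verb Prep Adv Adv Verb Adv Verb.
Verifying each rule — rule 1 satisfied; rule 2 satisfied; rule 3 satisfied; rule 4 satisfied.

Adv Verb Prep Adv Adv Verb Adv Verb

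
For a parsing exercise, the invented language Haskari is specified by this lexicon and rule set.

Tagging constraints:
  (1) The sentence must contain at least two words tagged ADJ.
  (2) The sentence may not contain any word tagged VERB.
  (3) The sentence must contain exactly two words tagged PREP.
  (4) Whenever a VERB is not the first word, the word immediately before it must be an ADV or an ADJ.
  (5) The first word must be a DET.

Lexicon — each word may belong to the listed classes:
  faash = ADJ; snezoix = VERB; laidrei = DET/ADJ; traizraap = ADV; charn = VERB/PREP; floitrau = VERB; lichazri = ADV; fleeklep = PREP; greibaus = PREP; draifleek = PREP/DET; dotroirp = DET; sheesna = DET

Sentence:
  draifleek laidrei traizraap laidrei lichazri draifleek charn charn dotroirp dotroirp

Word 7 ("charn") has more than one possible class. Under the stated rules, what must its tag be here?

PREP

Candidates per position — 1:draifleek {PREP,DET}; 2:laidrei {DET,ADJ}; 3:traizraap {ADV}; 4:laidrei {DET,ADJ}; 5:lichazri {ADV}; 6:draifleek {PREP,DET}; 7:charn {VERB,PREP}; 8:charn {VERB,PREP}; 9:dotroirp {DET}; 10:dotroirp {DET}.
Word 1 cannot be PREP — rule 5 would then fail for every completion. It is DET.
Word 2 cannot be DET — rule 1 would then fail for every completion. It is ADJ.
Word 4 cannot be DET — rule 1 would then fail for every completion. It is ADJ.
Word 7 cannot be VERB — rule 2 would then fail for every completion. It is PREP.
Word 8 cannot be VERB — rule 2 would then fail for every completion. It is PREP.
Word 6 cannot be PREP — rule 3 would then fail for every completion. It is DET.
That leaves exactly one tagging: DET ADJ ADV ADJ ADV DET PREP PREP DET DET.
Checking: rule 1 satisfied; rule 2 satisfied; rule 3 satisfied; rule 4 satisfied; rule 5 satisfied.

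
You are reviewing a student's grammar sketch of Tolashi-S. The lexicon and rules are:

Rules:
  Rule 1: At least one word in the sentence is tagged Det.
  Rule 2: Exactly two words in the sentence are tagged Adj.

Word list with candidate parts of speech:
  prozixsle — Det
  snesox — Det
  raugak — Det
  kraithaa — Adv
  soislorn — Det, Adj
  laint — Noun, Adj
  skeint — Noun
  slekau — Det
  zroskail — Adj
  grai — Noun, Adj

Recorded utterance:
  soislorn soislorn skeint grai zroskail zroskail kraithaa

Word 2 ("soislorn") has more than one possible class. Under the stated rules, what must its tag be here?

Det

Candidates per position — 1:soislorn {Det,Adj}; 2:soislorn {Det,Adj}; 3:skeint {Noun}; 4:grai {Noun,Adj}; 5:zroskail {Adj}; 6:zroskail {Adj}; 7:kraithaa {Adv}.
Word 1 cannot be Adj — rule 2 would then fail for every completion. It is Det.
Word 2 cannot be Adj — rule 2 would then fail for every completion. It is Det.
Word 4 cannot be Adj — rule 2 would then fail for every completion. It is Noun.
That leaves exactly one tagging: Det Det Noun Noun Adj Adj Adv.
Check: rule 1 ✓; rule 2 ✓.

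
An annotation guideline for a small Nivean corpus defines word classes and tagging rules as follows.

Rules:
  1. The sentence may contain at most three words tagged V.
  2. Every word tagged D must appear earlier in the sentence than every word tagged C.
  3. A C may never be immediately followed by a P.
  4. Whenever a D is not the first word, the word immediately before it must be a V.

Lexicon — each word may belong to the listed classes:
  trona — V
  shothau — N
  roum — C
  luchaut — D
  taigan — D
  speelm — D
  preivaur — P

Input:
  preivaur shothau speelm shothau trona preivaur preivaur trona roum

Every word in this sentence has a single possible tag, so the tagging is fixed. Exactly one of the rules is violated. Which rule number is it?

Fixed tagging: P N D N V P P V C.
Applying the rules: R1 ok, R2 ok, R3 ok, R4 fails.
Only rule 4 fails.

4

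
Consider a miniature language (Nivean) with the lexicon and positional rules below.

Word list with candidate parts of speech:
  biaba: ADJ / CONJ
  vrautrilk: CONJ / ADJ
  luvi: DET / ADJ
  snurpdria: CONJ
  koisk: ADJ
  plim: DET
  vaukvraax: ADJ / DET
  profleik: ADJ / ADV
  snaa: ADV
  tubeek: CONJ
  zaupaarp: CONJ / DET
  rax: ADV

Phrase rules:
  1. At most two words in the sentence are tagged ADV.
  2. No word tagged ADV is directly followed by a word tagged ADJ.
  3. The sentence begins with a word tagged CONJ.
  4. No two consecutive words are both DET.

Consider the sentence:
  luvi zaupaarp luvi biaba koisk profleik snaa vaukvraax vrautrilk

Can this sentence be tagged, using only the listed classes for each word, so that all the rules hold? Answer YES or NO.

Candidates per position — 1:luvi {DET,ADJ}; 2:zaupaarp {CONJ,DET}; 3:luvi {DET,ADJ}; 4:biaba {ADJ,CONJ}; 5:koisk {ADJ}; 6:profleik {ADJ,ADV}; 7:snaa {ADV}; 8:vaukvraax {ADJ,DET}; 9:vrautrilk {CONJ,ADJ}.
Rule 3 cannot be satisfied by any choice of tags from the lexicon.
So there is no consistent tagging.

NO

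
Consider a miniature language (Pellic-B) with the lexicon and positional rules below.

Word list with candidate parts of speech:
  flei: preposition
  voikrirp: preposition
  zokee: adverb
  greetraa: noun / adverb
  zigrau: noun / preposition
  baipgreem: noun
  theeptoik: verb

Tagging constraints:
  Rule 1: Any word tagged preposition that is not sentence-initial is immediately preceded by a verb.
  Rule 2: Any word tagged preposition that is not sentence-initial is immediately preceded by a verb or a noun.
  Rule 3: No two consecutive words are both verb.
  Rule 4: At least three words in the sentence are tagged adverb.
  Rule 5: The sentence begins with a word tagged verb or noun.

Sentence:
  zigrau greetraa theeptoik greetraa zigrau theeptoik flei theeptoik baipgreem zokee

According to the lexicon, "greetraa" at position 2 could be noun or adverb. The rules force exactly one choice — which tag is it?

Candidates per position — 1:zigrau {noun,preposition}; 2:greetraa {noun,adverb}; 3:theeptoik {verb}; 4:greetraa {noun,adverb}; 5:zigrau {noun,preposition}; 6:theeptoik {verb}; 7:flei {preposition}; 8:theeptoik {verb}; 9:baipgreem {noun}; 10:zokee {adverb}.
At position 1, choosing preposition makes rule 5 impossible to satisfy; hence noun.
At position 2, choosing noun makes rule 4 impossible to satisfy; hence adverb.
At position 4, choosing noun makes rule 4 impossible to satisfy; hence adverb.
At position 5, choosing preposition makes rule 1 impossible to satisfy; hence noun.
The only consistent sequence is: noun adverb verb adverb noun verb preposition verb noun adverb.
Checking: rule 1 ✓; rule 2 ✓; rule 3 ✓; rule 4 ✓; rule 5 ✓.

adverb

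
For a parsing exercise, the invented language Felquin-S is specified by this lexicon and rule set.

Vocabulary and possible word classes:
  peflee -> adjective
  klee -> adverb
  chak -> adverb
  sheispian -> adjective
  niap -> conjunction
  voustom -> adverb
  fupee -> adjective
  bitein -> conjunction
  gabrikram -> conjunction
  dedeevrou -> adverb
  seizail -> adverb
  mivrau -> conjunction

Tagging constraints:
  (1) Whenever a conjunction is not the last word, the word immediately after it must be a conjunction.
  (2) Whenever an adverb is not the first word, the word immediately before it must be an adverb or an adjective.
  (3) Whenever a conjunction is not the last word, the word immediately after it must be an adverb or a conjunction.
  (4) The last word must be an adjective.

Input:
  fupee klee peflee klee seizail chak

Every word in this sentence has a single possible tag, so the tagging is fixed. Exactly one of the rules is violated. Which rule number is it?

Fixed tagging: adjective adverb adjective adverb adverb adverb.
Rule check: R1 pass, R2 pass, R3 pass, R4 fail.
Only rule 4 fails.

4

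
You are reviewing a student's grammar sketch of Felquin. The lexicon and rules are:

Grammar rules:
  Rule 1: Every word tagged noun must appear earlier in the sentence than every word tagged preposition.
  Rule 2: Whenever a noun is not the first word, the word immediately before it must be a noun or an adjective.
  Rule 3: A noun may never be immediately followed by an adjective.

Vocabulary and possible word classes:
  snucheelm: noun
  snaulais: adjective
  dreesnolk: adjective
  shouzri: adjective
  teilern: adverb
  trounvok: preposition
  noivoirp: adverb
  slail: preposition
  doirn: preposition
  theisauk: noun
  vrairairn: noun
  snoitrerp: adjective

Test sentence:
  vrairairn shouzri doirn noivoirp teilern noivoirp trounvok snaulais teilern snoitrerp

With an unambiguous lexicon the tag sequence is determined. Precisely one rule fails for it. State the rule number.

Fixed tagging: noun adjective preposition adverb adverb adverb preposition adjective adverb adjective.
Applying the rules: R1 pass, R2 pass, R3 fail.
Only rule 3 fails.

3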